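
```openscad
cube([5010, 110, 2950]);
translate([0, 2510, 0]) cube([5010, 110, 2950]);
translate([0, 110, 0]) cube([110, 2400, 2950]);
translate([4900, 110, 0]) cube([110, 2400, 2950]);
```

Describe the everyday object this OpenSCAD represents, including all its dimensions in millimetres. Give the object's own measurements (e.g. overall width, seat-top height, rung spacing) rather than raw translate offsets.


The wall frame of a small rectangular building: four walls, each 2950 mm tall and 110 mm thick, enclosing a footprint 5010 mm (x) by 2620 mm (y) outside-to-outside, with no floor or roof. The front and back walls (the −y and +y sides) span the full width; the two side walls fit between them.


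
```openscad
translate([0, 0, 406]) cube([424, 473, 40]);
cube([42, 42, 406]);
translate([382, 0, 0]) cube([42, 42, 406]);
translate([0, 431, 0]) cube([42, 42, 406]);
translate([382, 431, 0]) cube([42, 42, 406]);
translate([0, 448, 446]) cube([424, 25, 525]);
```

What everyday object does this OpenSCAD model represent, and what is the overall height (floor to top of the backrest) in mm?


A chair. The overall height is 971 mm.

A slab on four corner posts with a tall panel at the back — a chair. The seat slab sits at z = 406 with thickness 40, and the 525 mm backrest starts at the seat top, so the overall height is 406 + 40 + 525 = 971 mm.


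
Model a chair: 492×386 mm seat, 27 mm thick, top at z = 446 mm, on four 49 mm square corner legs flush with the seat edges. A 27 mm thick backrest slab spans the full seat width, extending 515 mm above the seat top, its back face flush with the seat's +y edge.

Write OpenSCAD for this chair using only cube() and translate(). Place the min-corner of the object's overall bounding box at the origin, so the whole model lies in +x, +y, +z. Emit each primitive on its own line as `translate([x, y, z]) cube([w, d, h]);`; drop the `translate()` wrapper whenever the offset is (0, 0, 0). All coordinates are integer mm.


translate([0, 0, 419]) cube([492, 386, 27]);
cube([49, 49, 419]);
translate([443, 0, 0]) cube([49, 49, 419]);
translate([0, 337, 0]) cube([49, 49, 419]);
translate([443, 337, 0]) cube([49, 49, 419]);
translate([0, 359, 446]) cube([492, 27, 515]);


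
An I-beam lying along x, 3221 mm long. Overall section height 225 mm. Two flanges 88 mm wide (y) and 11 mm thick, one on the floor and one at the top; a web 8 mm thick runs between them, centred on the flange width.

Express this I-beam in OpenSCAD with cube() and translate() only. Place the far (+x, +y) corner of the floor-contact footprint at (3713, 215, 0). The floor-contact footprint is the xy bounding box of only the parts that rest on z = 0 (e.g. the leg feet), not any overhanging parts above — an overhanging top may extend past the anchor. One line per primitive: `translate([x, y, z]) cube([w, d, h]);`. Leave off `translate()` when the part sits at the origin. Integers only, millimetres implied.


translate([492, 127, 0]) cube([3221, 88, 11]);
translate([492, 167, 11]) cube([3221, 8, 203]);
translate([492, 127, 214]) cube([3221, 88, 11]);


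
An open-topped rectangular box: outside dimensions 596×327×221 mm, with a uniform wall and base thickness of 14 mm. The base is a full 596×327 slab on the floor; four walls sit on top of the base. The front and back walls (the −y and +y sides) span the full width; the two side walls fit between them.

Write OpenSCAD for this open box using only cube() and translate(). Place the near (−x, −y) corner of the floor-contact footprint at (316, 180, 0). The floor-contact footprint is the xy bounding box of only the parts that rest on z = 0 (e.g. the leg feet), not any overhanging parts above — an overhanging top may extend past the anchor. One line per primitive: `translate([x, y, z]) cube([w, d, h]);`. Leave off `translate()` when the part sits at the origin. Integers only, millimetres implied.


translate([316, 180, 0]) cube([596, 327, 14]);
translate([316, 180, 14]) cube([596, 14, 207]);
translate([316, 493, 14]) cube([596, 14, 207]);
translate([316, 194, 14]) cube([14, 299, 207]);
translate([898, 194, 14]) cube([14, 299, 207]);


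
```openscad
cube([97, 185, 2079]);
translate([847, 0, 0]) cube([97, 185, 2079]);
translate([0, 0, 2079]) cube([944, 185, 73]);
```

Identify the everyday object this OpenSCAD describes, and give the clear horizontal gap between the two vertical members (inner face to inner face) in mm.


A door frame. The clear opening width is 750 mm.

Two 2079 mm tall posts with a header on top — a door frame. The left jamb is 97 mm wide at x = 0; the right jamb starts at x = 847. The clear opening is 847 − 97 = 750 mm.


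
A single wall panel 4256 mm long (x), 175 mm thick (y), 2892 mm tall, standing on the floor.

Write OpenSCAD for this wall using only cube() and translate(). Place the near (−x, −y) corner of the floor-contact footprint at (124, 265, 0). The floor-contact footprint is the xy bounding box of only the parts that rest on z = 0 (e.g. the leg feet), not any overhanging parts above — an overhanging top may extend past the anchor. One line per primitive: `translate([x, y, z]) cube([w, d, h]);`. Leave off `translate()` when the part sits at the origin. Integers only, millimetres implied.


translate([124, 265, 0]) cube([4256, 175, 2892]);


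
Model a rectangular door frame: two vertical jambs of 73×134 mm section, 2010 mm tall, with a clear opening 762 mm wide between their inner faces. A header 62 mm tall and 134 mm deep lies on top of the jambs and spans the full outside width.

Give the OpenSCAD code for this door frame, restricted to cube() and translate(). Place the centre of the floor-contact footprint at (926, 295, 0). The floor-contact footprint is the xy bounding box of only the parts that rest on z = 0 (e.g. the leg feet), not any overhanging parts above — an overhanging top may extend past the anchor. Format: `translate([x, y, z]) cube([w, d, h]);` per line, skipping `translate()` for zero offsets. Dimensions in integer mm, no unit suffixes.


translate([472, 228, 0]) cube([73, 134, 2010]);
translate([1307, 228, 0]) cube([73, 134, 2010]);
translate([472, 228, 2010]) cube([908, 134, 62]);


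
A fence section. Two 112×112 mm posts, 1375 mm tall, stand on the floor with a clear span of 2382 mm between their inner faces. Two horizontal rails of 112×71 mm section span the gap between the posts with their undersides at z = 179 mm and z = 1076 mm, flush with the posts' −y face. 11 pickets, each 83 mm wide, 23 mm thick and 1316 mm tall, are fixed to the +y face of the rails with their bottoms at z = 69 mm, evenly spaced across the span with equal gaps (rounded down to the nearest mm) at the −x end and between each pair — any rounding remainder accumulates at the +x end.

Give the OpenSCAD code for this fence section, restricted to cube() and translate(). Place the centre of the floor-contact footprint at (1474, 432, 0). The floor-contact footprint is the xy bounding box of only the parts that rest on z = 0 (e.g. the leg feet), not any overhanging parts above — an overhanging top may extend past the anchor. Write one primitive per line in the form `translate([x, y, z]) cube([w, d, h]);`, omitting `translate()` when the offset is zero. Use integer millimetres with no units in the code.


translate([171, 376, 0]) cube([112, 112, 1375]);
translate([2665, 376, 0]) cube([112, 112, 1375]);
translate([283, 376, 179]) cube([2382, 112, 71]);
translate([283, 376, 1076]) cube([2382, 112, 71]);
translate([405, 488, 69]) cube([83, 23, 1316]);
translate([610, 488, 69]) cube([83, 23, 1316]);
translate([815, 488, 69]) cube([83, 23, 1316]);
translate([1020, 488, 69]) cube([83, 23, 1316]);
translate([1225, 488, 69]) cube([83, 23, 1316]);
translate([1430, 488, 69]) cube([83, 23, 1316]);
translate([1635, 488, 69]) cube([83, 23, 1316]);
translate([1840, 488, 69]) cube([83, 23, 1316]);
translate([2045, 488, 69]) cube([83, 23, 1316]);
translate([2250, 488, 69]) cube([83, 23, 1316]);
translate([2455, 488, 69]) cube([83, 23, 1316]);


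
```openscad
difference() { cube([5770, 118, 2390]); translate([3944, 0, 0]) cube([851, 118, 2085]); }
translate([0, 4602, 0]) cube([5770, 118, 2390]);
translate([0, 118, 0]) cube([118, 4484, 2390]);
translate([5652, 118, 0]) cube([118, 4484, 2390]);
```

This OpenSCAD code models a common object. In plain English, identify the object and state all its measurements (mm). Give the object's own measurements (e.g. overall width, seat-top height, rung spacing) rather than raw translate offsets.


A single room: four walls, each 2390 mm tall and 118 mm thick, enclosing an outside footprint 5770×4720 mm (x × y), no floor or roof. The front and back walls (−y and +y sides) run the full x-width; the side walls fit between their inner faces. A door opening 851 mm wide and 2085 mm tall is cut through the front wall from the floor up, its −x edge 3944 mm from the wall's −x end.


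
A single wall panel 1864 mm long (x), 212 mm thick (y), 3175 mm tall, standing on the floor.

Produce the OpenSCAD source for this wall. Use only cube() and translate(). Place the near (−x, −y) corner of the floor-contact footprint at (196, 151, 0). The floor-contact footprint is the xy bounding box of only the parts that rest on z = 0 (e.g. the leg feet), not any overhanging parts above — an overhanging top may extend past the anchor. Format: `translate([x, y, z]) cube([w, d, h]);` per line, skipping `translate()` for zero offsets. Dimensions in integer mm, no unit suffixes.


translate([196, 151, 0]) cube([1864, 212, 3175]);


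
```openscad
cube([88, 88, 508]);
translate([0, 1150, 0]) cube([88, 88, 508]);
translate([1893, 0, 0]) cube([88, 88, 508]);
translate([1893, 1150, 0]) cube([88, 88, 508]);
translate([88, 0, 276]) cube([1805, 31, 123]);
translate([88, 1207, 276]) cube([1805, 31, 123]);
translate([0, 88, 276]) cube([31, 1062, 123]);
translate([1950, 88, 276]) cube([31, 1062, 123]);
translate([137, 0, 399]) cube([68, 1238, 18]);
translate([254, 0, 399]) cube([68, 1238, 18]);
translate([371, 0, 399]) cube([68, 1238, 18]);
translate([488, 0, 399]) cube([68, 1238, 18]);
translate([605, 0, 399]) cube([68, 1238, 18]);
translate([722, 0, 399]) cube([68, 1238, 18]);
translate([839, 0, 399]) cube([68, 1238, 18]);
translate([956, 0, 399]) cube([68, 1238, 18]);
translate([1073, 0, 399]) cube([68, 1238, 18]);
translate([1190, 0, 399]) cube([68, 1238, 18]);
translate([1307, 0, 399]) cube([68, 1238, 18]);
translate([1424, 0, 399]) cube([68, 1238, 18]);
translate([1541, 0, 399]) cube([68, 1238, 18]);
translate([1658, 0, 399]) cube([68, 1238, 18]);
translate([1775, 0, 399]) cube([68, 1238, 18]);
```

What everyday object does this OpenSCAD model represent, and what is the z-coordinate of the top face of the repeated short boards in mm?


A bed frame. The slat-top height is 417 mm.

Four posts, four rails, and a row of slats — a bed frame. Slats sit on the rails at z = 276 + 123 = 399; with slat thickness 18, the top is 417 mm.


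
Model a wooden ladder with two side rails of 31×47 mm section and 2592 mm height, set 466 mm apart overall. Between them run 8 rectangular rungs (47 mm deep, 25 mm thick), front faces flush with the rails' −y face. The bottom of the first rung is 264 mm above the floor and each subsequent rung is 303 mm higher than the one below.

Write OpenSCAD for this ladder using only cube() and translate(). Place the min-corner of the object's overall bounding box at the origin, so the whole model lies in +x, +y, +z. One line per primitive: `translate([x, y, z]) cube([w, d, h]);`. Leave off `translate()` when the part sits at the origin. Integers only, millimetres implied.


cube([31, 47, 2592]);
translate([435, 0, 0]) cube([31, 47, 2592]);
translate([31, 0, 264]) cube([404, 47, 25]);
translate([31, 0, 567]) cube([404, 47, 25]);
translate([31, 0, 870]) cube([404, 47, 25]);
translate([31, 0, 1173]) cube([404, 47, 25]);
translate([31, 0, 1476]) cube([404, 47, 25]);
translate([31, 0, 1779]) cube([404, 47, 25]);
translate([31, 0, 2082]) cube([404, 47, 25]);
translate([31, 0, 2385]) cube([404, 47, 25]);


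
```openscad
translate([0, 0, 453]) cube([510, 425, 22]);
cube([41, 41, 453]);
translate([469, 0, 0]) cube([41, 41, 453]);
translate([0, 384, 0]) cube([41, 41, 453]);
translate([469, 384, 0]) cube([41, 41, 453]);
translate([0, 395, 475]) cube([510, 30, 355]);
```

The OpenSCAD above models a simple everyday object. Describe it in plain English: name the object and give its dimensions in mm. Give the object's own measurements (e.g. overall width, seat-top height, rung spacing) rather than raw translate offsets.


A chair. The seat is a 510×425×22 mm slab with its top at z = 475 mm, on four 41×41 mm corner legs (flush with the seat edges, standing on z = 0). A flat backrest 30 mm thick, 355 mm tall, spans the full seat width and rises from the seat top along its +y edge, rear face flush with the rear of the seat.


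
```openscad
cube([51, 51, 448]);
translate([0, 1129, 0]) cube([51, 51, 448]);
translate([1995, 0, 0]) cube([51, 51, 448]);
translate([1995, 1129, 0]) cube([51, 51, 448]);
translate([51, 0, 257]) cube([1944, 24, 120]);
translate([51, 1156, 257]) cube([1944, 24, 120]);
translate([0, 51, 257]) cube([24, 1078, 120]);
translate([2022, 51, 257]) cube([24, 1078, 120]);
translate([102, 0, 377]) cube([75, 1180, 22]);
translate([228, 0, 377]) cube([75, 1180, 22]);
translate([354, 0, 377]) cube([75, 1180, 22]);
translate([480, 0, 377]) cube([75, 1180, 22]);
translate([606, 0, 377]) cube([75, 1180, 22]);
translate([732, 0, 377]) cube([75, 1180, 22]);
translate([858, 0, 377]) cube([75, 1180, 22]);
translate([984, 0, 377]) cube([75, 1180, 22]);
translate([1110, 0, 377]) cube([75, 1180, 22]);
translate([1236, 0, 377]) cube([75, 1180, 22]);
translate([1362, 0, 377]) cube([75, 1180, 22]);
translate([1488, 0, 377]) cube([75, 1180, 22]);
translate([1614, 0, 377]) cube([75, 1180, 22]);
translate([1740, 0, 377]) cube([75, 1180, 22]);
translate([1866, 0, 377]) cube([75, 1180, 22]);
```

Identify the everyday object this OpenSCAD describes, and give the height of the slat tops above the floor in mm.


A bed frame. The slat-top height is 399 mm.

Four posts, four rails, and a row of slats — a bed frame. Slats sit on the rails at z = 257 + 120 = 377; with slat thickness 22, the top is 399 mm.


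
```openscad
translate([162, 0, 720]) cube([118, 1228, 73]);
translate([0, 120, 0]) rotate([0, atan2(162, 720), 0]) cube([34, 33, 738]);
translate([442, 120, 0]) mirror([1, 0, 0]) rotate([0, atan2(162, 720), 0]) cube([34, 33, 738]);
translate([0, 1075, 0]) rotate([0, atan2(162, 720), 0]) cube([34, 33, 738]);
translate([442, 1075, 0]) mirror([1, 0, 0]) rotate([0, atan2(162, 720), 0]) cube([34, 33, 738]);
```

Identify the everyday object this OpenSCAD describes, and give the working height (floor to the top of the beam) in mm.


A sawhorse. The overall height is 793 mm.

A beam across two mirrored pairs of raked legs — a sawhorse. The beam's underside is at z = 720 (matching the legs' vertical rise in atan2(162, 720)) and the beam is 73 mm tall, so its top is at 720 + 73 = 793 mm. The raked legs top out at the beam's underside, so that is the highest point.


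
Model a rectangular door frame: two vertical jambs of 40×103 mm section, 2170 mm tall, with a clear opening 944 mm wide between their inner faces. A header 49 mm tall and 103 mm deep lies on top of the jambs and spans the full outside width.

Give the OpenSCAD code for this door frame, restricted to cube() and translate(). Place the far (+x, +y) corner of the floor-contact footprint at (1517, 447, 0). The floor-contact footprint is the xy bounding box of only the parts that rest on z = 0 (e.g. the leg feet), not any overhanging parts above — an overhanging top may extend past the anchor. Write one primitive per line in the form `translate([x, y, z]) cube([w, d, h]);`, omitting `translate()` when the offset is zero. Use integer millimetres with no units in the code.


translate([493, 344, 0]) cube([40, 103, 2170]);
translate([1477, 344, 0]) cube([40, 103, 2170]);
translate([493, 344, 2170]) cube([1024, 103, 49]);


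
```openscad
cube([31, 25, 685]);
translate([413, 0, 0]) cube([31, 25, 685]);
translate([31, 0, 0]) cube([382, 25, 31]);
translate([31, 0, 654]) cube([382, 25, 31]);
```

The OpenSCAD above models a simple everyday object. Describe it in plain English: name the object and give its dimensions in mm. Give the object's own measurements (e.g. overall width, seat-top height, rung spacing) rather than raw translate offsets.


A rectangular picture frame lying in the x–z plane (depth along y). The opening is 382 mm wide (x) by 623 mm tall (z), surrounded by a border 31 mm wide on all four sides. The frame is 25 mm deep and is made of two full-height vertical stiles with two horizontal rails fitted between them.


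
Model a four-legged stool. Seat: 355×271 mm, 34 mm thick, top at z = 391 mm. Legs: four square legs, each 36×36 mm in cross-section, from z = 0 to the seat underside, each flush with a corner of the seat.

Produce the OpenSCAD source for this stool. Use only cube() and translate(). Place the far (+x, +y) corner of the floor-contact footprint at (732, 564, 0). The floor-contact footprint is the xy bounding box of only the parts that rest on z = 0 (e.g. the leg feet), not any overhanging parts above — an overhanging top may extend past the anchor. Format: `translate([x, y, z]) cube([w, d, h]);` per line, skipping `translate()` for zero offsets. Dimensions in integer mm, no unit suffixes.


translate([377, 293, 357]) cube([355, 271, 34]);
translate([377, 293, 0]) cube([36, 36, 357]);
translate([696, 293, 0]) cube([36, 36, 357]);
translate([377, 528, 0]) cube([36, 36, 357]);
translate([696, 528, 0]) cube([36, 36, 357]);


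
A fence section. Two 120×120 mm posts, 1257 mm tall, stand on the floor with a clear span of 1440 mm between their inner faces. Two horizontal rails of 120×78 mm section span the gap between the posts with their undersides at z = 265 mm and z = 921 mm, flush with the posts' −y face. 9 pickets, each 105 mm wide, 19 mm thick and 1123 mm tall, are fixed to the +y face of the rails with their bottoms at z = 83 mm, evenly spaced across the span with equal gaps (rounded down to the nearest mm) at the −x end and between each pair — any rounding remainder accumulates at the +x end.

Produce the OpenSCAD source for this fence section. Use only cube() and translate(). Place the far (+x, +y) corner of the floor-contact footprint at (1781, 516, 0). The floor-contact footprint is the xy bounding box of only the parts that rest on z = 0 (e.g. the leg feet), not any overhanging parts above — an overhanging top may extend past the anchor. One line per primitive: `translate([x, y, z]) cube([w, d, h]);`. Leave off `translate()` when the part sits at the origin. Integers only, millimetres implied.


translate([101, 396, 0]) cube([120, 120, 1257]);
translate([1661, 396, 0]) cube([120, 120, 1257]);
translate([221, 396, 265]) cube([1440, 120, 78]);
translate([221, 396, 921]) cube([1440, 120, 78]);
translate([270, 516, 83]) cube([105, 19, 1123]);
translate([424, 516, 83]) cube([105, 19, 1123]);
translate([578, 516, 83]) cube([105, 19, 1123]);
translate([732, 516, 83]) cube([105, 19, 1123]);
translate([886, 516, 83]) cube([105, 19, 1123]);
translate([1040, 516, 83]) cube([105, 19, 1123]);
translate([1194, 516, 83]) cube([105, 19, 1123]);
translate([1348, 516, 83]) cube([105, 19, 1123]);
translate([1502, 516, 83]) cube([105, 19, 1123]);


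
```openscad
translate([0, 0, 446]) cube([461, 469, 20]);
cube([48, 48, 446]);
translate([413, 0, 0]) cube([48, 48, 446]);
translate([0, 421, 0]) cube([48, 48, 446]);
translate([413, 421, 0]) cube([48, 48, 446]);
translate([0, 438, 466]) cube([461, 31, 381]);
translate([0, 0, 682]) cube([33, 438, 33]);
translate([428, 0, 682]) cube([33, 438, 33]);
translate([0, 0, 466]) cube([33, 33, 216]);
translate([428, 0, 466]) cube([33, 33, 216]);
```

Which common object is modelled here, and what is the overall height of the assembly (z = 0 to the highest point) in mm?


A chair. The overall height is 847 mm.

A slab on four corner posts with a tall panel at the back — a chair. The seat slab sits at z = 446 with thickness 20, and the 381 mm backrest starts at the seat top, so the overall height is 446 + 20 + 381 = 847 mm.


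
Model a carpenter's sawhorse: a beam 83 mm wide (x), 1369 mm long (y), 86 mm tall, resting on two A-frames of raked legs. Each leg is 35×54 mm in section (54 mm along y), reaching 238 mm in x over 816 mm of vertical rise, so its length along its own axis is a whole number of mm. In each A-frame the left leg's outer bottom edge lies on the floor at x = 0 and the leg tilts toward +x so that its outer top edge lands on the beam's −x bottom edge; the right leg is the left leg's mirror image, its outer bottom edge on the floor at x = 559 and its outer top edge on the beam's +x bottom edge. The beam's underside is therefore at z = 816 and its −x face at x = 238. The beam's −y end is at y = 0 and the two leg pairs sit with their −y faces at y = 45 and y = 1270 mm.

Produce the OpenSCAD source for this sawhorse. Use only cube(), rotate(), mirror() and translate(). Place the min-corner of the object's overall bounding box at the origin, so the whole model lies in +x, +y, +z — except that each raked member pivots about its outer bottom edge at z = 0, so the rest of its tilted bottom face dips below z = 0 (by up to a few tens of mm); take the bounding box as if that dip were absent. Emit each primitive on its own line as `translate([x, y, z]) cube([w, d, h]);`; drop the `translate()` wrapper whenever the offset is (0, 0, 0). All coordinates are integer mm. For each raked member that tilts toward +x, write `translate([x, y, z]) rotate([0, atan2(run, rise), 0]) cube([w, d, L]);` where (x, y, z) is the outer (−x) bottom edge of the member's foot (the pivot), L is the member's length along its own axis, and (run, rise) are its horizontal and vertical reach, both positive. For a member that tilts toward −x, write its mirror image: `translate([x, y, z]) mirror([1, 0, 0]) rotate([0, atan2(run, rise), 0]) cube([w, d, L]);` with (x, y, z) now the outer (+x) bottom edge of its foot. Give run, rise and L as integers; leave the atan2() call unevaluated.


// leg length = √(238² + 816²) = 850
// right-leg outer foot x = 2·238 + 83 = 559
// beam min-corner = (238, 0, 816)
translate([238, 0, 816]) cube([83, 1369, 86]);
translate([0, 45, 0]) rotate([0, atan2(238, 816), 0]) cube([35, 54, 850]);
translate([559, 45, 0]) mirror([1, 0, 0]) rotate([0, atan2(238, 816), 0]) cube([35, 54, 850]);
translate([0, 1270, 0]) rotate([0, atan2(238, 816), 0]) cube([35, 54, 850]);
translate([559, 1270, 0]) mirror([1, 0, 0]) rotate([0, atan2(238, 816), 0]) cube([35, 54, 850]);


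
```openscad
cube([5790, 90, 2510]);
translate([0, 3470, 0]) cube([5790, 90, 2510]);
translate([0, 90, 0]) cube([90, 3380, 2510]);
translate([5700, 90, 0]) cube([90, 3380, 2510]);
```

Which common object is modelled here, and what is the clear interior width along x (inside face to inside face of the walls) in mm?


A house (or room) frame. The interior width is 5610 mm.

Four 2510 mm walls enclosing a rectangle with no floor or roof — a room or house frame. Outside width is 5790 mm and wall thickness is 90 mm, so the interior width is 5790 − 2 × 90 = 5610 mm.


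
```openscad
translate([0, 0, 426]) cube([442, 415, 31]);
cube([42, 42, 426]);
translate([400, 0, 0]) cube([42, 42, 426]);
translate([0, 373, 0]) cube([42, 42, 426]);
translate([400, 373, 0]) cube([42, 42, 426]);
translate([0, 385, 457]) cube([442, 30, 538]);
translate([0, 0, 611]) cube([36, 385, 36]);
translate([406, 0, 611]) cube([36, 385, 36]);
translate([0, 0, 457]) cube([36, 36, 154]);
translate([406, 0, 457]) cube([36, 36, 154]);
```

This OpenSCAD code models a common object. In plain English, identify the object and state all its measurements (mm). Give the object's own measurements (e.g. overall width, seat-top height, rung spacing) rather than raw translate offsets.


A chair. The seat is a 442×415×31 mm slab with its top at z = 457 mm, on four 42×42 mm corner legs (flush with the seat edges, standing on z = 0). A flat backrest 30 mm thick, 538 mm tall, spans the full seat width and rises from the seat top along its +y edge, rear face flush with the rear of the seat. Two armrests of 36×36 mm section run along each side from the seat's front edge to the front of the backrest, top faces 190 mm above the seat top and outer faces flush with the seat's x-edges; a 36×36 mm post under the front of each armrest stands on the seat at the front corner.


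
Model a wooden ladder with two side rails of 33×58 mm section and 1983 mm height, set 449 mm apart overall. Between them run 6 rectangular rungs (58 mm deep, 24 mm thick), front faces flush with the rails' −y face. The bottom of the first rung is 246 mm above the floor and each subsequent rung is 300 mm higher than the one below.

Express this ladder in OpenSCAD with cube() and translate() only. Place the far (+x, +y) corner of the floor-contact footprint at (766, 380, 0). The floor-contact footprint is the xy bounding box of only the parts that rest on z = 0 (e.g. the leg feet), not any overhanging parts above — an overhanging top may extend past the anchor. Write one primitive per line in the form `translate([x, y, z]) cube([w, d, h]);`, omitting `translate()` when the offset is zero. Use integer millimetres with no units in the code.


translate([317, 322, 0]) cube([33, 58, 1983]);
translate([733, 322, 0]) cube([33, 58, 1983]);
translate([350, 322, 246]) cube([383, 58, 24]);
translate([350, 322, 546]) cube([383, 58, 24]);
translate([350, 322, 846]) cube([383, 58, 24]);
translate([350, 322, 1146]) cube([383, 58, 24]);
translate([350, 322, 1446]) cube([383, 58, 24]);
translate([350, 322, 1746]) cube([383, 58, 24]);


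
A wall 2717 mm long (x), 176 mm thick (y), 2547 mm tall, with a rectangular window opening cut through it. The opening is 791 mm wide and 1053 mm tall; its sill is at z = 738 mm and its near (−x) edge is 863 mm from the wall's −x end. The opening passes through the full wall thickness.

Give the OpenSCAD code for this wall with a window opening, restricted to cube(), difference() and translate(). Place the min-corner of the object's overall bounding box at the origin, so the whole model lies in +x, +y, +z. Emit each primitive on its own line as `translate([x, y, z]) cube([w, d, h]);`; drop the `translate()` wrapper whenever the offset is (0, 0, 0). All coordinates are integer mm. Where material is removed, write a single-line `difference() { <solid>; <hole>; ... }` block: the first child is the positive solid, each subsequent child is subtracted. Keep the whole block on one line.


difference() { cube([2717, 176, 2547]); translate([863, 0, 738]) cube([791, 176, 1053]); }


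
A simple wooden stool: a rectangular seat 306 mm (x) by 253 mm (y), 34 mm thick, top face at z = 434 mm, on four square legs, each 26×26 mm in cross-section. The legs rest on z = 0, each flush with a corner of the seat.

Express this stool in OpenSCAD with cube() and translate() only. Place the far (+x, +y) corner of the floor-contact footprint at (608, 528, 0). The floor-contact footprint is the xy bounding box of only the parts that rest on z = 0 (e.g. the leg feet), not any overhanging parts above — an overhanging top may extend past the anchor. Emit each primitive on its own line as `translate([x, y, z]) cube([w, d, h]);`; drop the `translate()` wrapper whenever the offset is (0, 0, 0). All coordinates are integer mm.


translate([302, 275, 400]) cube([306, 253, 34]);
translate([302, 275, 0]) cube([26, 26, 400]);
translate([582, 275, 0]) cube([26, 26, 400]);
translate([302, 502, 0]) cube([26, 26, 400]);
translate([582, 502, 0]) cube([26, 26, 400]);


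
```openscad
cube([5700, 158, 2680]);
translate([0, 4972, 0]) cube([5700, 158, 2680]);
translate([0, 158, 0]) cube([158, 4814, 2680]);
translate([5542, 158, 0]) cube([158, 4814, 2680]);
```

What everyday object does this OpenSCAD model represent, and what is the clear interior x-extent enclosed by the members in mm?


A house (or room) frame. The interior width is 5384 mm.

Four 2680 mm walls enclosing a rectangle with no floor or roof — a room or house frame. Outside width is 5700 mm and wall thickness is 158 mm, so the interior width is 5700 − 2 × 158 = 5384 mm.


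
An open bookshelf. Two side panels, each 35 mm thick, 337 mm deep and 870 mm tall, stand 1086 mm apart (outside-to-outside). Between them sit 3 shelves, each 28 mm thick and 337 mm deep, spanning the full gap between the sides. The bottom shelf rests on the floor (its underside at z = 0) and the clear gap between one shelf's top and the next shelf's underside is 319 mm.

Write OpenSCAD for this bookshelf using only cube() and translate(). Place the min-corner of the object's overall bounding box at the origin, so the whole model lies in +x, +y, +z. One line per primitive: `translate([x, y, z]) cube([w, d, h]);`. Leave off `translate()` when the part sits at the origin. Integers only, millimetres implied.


cube([35, 337, 870]);
translate([1051, 0, 0]) cube([35, 337, 870]);
translate([35, 0, 0]) cube([1016, 337, 28]);
translate([35, 0, 347]) cube([1016, 337, 28]);
translate([35, 0, 694]) cube([1016, 337, 28]);


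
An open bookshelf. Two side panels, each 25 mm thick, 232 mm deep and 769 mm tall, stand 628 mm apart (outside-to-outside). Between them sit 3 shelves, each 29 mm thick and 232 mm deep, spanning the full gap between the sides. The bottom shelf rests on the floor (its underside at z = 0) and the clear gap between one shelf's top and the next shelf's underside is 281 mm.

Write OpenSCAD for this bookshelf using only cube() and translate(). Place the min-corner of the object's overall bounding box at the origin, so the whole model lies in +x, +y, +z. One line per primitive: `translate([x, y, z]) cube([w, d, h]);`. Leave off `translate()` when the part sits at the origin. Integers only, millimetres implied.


cube([25, 232, 769]);
translate([603, 0, 0]) cube([25, 232, 769]);
translate([25, 0, 0]) cube([578, 232, 29]);
translate([25, 0, 310]) cube([578, 232, 29]);
translate([25, 0, 620]) cube([578, 232, 29]);


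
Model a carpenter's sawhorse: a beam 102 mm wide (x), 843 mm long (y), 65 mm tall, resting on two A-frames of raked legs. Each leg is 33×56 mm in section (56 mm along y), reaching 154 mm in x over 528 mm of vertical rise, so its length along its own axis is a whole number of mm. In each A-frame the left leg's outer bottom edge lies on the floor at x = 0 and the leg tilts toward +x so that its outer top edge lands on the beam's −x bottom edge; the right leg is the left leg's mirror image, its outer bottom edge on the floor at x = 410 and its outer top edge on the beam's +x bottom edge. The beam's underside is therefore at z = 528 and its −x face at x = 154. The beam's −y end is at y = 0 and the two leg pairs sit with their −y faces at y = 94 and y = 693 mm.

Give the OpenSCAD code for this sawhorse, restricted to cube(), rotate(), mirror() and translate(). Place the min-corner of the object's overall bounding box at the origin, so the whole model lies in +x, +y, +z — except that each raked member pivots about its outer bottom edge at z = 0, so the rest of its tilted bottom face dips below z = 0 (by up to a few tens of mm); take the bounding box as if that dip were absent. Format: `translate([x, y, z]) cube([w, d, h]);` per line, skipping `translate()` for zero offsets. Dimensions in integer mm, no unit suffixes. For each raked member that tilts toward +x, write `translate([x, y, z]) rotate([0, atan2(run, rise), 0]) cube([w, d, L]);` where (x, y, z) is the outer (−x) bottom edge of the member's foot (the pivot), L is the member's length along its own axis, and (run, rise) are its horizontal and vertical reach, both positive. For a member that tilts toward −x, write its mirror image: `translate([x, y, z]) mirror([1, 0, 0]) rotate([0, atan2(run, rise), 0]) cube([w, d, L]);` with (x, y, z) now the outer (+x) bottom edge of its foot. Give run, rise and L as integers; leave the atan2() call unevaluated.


translate([154, 0, 528]) cube([102, 843, 65]);
translate([0, 94, 0]) rotate([0, atan2(154, 528), 0]) cube([33, 56, 550]);
translate([410, 94, 0]) mirror([1, 0, 0]) rotate([0, atan2(154, 528), 0]) cube([33, 56, 550]);
translate([0, 693, 0]) rotate([0, atan2(154, 528), 0]) cube([33, 56, 550]);
translate([410, 693, 0]) mirror([1, 0, 0]) rotate([0, atan2(154, 528), 0]) cube([33, 56, 550]);


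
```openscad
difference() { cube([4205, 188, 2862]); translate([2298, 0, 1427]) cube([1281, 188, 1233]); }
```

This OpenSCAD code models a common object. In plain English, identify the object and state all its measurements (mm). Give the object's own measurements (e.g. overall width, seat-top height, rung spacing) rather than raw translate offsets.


A wall 4205 mm long (x), 188 mm thick (y), 2862 mm tall, with a rectangular window opening cut through it. The opening is 1281 mm wide and 1233 mm tall; its sill is at z = 1427 mm and its near (−x) edge is 2298 mm from the wall's −x end. The opening passes through the full wall thickness.


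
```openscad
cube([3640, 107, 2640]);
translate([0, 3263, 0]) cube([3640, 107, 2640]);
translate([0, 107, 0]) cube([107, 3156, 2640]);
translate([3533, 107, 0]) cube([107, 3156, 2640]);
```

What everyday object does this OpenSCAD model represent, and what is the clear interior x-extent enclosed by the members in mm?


A house (or room) frame. The interior width is 3426 mm.

Four 2640 mm walls enclosing a rectangle with no floor or roof — a room or house frame. Outside width is 3640 mm and wall thickness is 107 mm, so the interior width is 3640 − 2 × 107 = 3426 mm.


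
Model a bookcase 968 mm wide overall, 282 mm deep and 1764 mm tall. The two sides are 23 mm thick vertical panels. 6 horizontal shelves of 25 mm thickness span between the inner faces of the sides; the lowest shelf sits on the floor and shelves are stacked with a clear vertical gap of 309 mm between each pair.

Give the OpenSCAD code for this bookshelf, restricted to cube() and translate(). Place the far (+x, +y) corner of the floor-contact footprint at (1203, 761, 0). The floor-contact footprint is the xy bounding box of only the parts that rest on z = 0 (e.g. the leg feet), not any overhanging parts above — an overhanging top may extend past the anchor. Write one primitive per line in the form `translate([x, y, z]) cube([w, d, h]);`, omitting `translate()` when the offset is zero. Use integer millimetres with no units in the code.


translate([235, 479, 0]) cube([23, 282, 1764]);
translate([1180, 479, 0]) cube([23, 282, 1764]);
translate([258, 479, 0]) cube([922, 282, 25]);
translate([258, 479, 334]) cube([922, 282, 25]);
translate([258, 479, 668]) cube([922, 282, 25]);
translate([258, 479, 1002]) cube([922, 282, 25]);
translate([258, 479, 1336]) cube([922, 282, 25]);
translate([258, 479, 1670]) cube([922, 282, 25]);


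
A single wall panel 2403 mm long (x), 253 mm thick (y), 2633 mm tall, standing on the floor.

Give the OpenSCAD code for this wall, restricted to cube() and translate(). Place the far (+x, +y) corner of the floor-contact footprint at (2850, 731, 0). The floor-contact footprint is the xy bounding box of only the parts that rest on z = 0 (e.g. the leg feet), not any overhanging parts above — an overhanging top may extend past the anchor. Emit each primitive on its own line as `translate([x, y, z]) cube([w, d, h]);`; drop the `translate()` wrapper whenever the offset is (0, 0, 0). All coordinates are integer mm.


translate([447, 478, 0]) cube([2403, 253, 2633]);


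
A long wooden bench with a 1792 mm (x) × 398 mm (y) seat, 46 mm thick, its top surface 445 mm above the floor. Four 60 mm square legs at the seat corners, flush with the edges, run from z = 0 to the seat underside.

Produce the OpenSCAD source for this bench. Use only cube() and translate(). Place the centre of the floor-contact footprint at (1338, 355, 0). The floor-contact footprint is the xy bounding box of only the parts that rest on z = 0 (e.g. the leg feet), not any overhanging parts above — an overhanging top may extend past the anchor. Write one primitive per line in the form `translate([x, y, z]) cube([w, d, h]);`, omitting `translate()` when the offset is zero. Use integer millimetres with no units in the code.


translate([442, 156, 399]) cube([1792, 398, 46]);
translate([442, 156, 0]) cube([60, 60, 399]);
translate([442, 494, 0]) cube([60, 60, 399]);
translate([2174, 156, 0]) cube([60, 60, 399]);
translate([2174, 494, 0]) cube([60, 60, 399]);


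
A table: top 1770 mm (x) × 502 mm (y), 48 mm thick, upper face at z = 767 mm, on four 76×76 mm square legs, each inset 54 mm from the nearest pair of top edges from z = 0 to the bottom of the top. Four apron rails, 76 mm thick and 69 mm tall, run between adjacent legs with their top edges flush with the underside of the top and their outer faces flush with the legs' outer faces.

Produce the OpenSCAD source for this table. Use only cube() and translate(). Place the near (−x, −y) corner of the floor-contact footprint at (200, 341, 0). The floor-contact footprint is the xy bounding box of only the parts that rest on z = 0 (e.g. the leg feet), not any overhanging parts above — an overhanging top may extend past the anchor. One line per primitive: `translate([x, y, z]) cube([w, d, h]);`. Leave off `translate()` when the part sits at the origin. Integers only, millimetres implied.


translate([146, 287, 719]) cube([1770, 502, 48]);
translate([200, 341, 0]) cube([76, 76, 719]);
translate([1786, 341, 0]) cube([76, 76, 719]);
translate([200, 659, 0]) cube([76, 76, 719]);
translate([1786, 659, 0]) cube([76, 76, 719]);
translate([276, 341, 650]) cube([1510, 76, 69]);
translate([276, 659, 650]) cube([1510, 76, 69]);
translate([200, 417, 650]) cube([76, 242, 69]);
translate([1786, 417, 650]) cube([76, 242, 69]);


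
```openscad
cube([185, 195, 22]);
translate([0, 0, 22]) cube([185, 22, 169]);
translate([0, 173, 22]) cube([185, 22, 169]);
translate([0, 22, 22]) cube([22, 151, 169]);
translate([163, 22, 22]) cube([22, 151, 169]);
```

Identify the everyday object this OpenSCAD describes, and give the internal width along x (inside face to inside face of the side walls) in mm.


An open box. The internal width is 141 mm.

A 185×195 base slab with four walls standing on it — an open box. The base is 185 mm wide and the walls are 22 mm thick, so the internal width is 185 − 2 × 22 = 141 mm.


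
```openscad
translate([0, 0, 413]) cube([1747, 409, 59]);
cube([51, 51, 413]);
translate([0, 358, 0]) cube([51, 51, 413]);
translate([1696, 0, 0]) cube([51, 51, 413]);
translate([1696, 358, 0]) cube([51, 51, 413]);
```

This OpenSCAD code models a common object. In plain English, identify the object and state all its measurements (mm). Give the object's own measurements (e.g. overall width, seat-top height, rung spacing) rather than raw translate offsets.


A long wooden bench with a 1747 mm (x) × 409 mm (y) seat, 59 mm thick, its top surface 472 mm above the floor. Four 51 mm square legs at the seat corners, flush with the edges, run from z = 0 to the seat underside.


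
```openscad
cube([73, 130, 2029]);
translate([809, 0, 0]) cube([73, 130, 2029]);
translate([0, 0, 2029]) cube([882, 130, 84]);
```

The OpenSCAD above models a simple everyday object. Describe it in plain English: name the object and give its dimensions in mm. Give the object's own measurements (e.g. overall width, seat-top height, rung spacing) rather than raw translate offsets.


A door frame. The clear opening is 736 mm wide and 2029 mm high. Two 73 mm wide jambs, 130 mm deep, stand either side of the opening from the floor to the top of the opening. A 84 mm thick head sits across the top of both jambs, spanning the full outside width of the frame.


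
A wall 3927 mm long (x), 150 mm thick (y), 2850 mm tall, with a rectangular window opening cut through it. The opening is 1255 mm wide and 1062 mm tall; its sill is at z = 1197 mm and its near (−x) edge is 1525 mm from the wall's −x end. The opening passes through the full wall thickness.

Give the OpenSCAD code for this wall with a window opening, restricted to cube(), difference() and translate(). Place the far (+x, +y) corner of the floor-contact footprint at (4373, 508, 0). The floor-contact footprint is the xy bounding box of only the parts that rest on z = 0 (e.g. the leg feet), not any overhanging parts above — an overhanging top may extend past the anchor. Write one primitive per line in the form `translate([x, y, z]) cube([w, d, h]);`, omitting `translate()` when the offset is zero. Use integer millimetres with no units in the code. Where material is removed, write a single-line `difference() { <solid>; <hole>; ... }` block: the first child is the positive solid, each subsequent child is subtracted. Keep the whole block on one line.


difference() { translate([446, 358, 0]) cube([3927, 150, 2850]); translate([1971, 358, 1197]) cube([1255, 150, 1062]); }
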